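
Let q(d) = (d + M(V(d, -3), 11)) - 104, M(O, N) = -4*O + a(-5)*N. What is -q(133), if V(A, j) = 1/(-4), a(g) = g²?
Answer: -305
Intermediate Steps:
V(A, j) = -¼
M(O, N) = -4*O + 25*N (M(O, N) = -4*O + (-5)²*N = -4*O + 25*N)
q(d) = 172 + d (q(d) = (d + (-4*(-¼) + 25*11)) - 104 = (d + (1 + 275)) - 104 = (d + 276) - 104 = (276 + d) - 104 = 172 + d)
-q(133) = -(172 + 133) = -1*305 = -305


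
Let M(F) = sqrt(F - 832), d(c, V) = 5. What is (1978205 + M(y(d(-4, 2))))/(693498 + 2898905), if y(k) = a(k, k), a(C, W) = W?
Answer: 1978205/3592403 + I*sqrt(827)/3592403 ≈ 0.55066 + 8.0051e-6*I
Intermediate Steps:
y(k) = k
M(F) = sqrt(-832 + F)
(1978205 + M(y(d(-4, 2))))/(693498 + 2898905) = (1978205 + sqrt(-832 + 5))/(693498 + 2898905) = (1978205 + sqrt(-827))/3592403 = (1978205 + I*sqrt(827))*(1/3592403) = 1978205/3592403 + I*sqrt(827)/3592403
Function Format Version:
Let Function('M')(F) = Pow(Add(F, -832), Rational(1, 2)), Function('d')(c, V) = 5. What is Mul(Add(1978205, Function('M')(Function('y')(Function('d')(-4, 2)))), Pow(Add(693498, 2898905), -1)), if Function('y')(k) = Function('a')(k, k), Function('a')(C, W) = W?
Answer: Add(Rational(1978205, 3592403), Mul(Rational(1, 3592403), I, Pow(827, Rational(1, 2)))) ≈ Add(0.55066, Mul(8.0051e-6, I))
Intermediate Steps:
Function('y')(k) = k
Function('M')(F) = Pow(Add(-832, F), Rational(1, 2))
Mul(Add(1978205, Function('M')(Function('y')(Function('d')(-4, 2)))), Pow(Add(693498, 2898905), -1)) = Mul(Add(1978205, Pow(Add(-832, 5), Rational(1, 2))), Pow(Add(693498, 2898905), -1)) = Mul(Add(1978205, Pow(-827, Rational(1, 2))), Pow(3592403, -1)) = Mul(Add(1978205, Mul(I, Pow(827, Rational(1, 2)))), Rational(1, 3592403)) = Add(Rational(1978205, 3592403), Mul(Rational(1, 3592403), I, Pow(827, Rational(1, 2))))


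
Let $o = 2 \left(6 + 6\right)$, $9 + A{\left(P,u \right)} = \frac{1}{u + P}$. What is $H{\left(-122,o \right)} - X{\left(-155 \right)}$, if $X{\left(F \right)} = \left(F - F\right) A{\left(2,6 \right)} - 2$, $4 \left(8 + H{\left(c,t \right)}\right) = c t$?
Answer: $-738$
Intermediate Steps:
$A{\left(P,u \right)} = -9 + \frac{1}{P + u}$ ($A{\left(P,u \right)} = -9 + \frac{1}{u + P} = -9 + \frac{1}{P + u}$)
$o = 24$ ($o = 2 \cdot 12 = 24$)
$H{\left(c,t \right)} = -8 + \frac{c t}{4}$
$X{\left(F \right)} = -2$ ($X{\left(F \right)} = \left(F - F\right) \frac{1 - 18 - 54}{2 + 6} - 2 = 0 \frac{1 - 18 - 54}{8} - 2 = 0 \cdot \frac{1}{8} \left(-71\right) - 2 = 0 \left(- \frac{71}{8}\right) - 2 = 0 - 2 = -2$)
$H{\left(-122,o \right)} - X{\left(-155 \right)} = \left(-8 + \frac{1}{4} \left(-122\right) 24\right) - -2 = \left(-8 - 732\right) + 2 = -740 + 2 = -738$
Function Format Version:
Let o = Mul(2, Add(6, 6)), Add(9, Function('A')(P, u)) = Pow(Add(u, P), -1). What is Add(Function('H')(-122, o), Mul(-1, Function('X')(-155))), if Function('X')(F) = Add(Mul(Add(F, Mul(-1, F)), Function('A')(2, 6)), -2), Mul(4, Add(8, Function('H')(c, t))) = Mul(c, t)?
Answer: -738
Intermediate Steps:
Function('A')(P, u) = Add(-9, Pow(Add(P, u), -1)) (Function('A')(P, u) = Add(-9, Pow(Add(u, P), -1)) = Add(-9, Pow(Add(P, u), -1)))
o = 24 (o = Mul(2, 12) = 24)
Function('H')(c, t) = Add(-8, Mul(Rational(1, 4), c, t)) (Function('H')(c, t) = Add(-8, Mul(Rational(1, 4), Mul(c, t))) = Add(-8, Mul(Rational(1, 4), c, t)))
Function('X')(F) = -2 (Function('X')(F) = Add(Mul(Add(F, Mul(-1, F)), Mul(Pow(Add(2, 6), -1), Add(1, Mul(-9, 2), Mul(-9, 6)))), -2) = Add(Mul(0, Mul(Pow(8, -1), Add(1, -18, -54))), -2) = Add(Mul(0, Mul(Rational(1, 8), -71)), -2) = Add(Mul(0, Rational(-71, 8)), -2) = Add(0, -2) = -2)
Add(Function('H')(-122, o), Mul(-1, Function('X')(-155))) = Add(Add(-8, Mul(Rational(1, 4), -122, 24)), Mul(-1, -2)) = Add(Add(-8, -732), 2) = Add(-740, 2) = -738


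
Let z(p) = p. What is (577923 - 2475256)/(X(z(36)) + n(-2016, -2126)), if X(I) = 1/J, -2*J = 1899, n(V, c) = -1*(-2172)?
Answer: -3603035367/4124626 ≈ -873.54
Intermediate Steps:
n(V, c) = 2172
J = -1899/2 (J = -1/2*1899 = -1899/2 ≈ -949.50)
X(I) = -2/1899 (X(I) = 1/(-1899/2) = -2/1899)
(577923 - 2475256)/(X(z(36)) + n(-2016, -2126)) = (577923 - 2475256)/(-2/1899 + 2172) = -1897333/4124626/1899 = -1897333*1899/4124626 = -3603035367/4124626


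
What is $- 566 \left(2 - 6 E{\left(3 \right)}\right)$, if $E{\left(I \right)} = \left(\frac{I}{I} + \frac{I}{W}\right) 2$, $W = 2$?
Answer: $15848$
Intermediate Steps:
$E{\left(I \right)} = 2 + I$ ($E{\left(I \right)} = \left(\frac{I}{I} + \frac{I}{2}\right) 2 = \left(1 + I \frac{1}{2}\right) 2 = \left(1 + \frac{I}{2}\right) 2 = 2 + I$)
$- 566 \left(2 - 6 E{\left(3 \right)}\right) = - 566 \left(2 - 6 \left(2 + 3\right)\right) = - 566 \left(2 - 30\right) = \left(-566\right) \left(-28\right) = 15848$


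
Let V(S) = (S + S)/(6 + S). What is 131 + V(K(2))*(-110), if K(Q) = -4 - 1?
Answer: 1231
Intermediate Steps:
K(Q) = -5
V(S) = 2*S/(6 + S) (V(S) = (2*S)/(6 + S) = 2*S/(6 + S))
131 + V(K(2))*(-110) = 131 + (2*(-5)/(6 - 5))*(-110) = 131 + (2*(-5)/1)*(-110) = 131 + (2*(-5)*1)*(-110) = 131 - 10*(-110) = 131 + 1100 = 1231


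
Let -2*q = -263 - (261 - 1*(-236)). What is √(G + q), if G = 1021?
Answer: √1401 ≈ 37.430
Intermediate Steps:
q = 380 (q = -(-263 - (261 - 1*(-236)))/2 = -(-263 - (261 + 236))/2 = -(-263 - 1*497)/2 = -(-263 - 497)/2 = -½*(-760) = 380)
√(G + q) = √(1021 + 380) = √1401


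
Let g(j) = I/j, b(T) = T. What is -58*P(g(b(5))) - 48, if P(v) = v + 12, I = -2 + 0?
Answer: -3604/5 ≈ -720.80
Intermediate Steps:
I = -2
g(j) = -2/j
P(v) = 12 + v
-58*P(g(b(5))) - 48 = -58*(12 - 2/5) - 48 = -58*(12 - 2*⅕) - 48 = -58*(12 - ⅖) - 48 = -58*58/5 - 48 = -3364/5 - 48 = -3604/5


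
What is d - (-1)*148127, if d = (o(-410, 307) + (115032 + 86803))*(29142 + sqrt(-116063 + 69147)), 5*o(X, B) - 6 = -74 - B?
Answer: 5879838047 + 403520*I*sqrt(11729) ≈ 5.8798e+9 + 4.3701e+7*I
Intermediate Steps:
o(X, B) = -68/5 - B/5 (o(X, B) = 6/5 + (-74 - B)/5 = 6/5 + (-74/5 - B/5) = -68/5 - B/5)
d = 5879689920 + 403520*I*sqrt(11729) (d = ((-68/5 - 1/5*307) + (115032 + 86803))*(29142 + sqrt(-116063 + 69147)) = ((-68/5 - 307/5) + 201835)*(29142 + sqrt(-46916)) = (-75 + 201835)*(29142 + 2*I*sqrt(11729)) = 201760*(29142 + 2*I*sqrt(11729)) = 5879689920 + 403520*I*sqrt(11729) ≈ 5.8797e+9 + 4.3701e+7*I)
d - (-1)*148127 = (5879689920 + 403520*I*sqrt(11729)) - (-1)*148127 = (5879689920 + 403520*I*sqrt(11729)) - 1*(-148127) = (5879689920 + 403520*I*sqrt(11729)) + 148127 = 5879838047 + 403520*I*sqrt(11729)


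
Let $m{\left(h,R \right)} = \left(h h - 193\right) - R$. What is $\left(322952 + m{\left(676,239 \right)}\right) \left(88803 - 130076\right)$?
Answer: $-32172138408$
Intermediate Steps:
$m{\left(h,R \right)} = -193 + h^{2} - R$ ($m{\left(h,R \right)} = \left(h^{2} - 193\right) - R = \left(-193 + h^{2}\right) - R = -193 + h^{2} - R$)
$\left(322952 + m{\left(676,239 \right)}\right) \left(88803 - 130076\right) = \left(322952 - \left(432 - 456976\right)\right) \left(88803 - 130076\right) = \left(322952 - -456544\right) \left(-41273\right) = \left(322952 + 456544\right) \left(-41273\right) = 779496 \left(-41273\right) = -32172138408$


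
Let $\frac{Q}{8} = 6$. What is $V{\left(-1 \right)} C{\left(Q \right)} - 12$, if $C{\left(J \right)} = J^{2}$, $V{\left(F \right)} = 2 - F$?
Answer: $6900$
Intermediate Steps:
$Q = 48$ ($Q = 8 \cdot 6 = 48$)
$V{\left(-1 \right)} C{\left(Q \right)} - 12 = \left(2 - -1\right) 48^{2} - 12 = \left(2 + 1\right) 2304 - 12 = 3 \cdot 2304 - 12 = 6912 - 12 = 6900$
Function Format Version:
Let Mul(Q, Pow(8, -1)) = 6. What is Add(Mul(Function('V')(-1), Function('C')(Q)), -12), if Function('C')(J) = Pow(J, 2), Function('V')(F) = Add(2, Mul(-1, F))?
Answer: 6900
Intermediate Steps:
Q = 48 (Q = Mul(8, 6) = 48)
Add(Mul(Function('V')(-1), Function('C')(Q)), -12) = Add(Mul(Add(2, Mul(-1, -1)), Pow(48, 2)), -12) = Add(Mul(Add(2, 1), 2304), -12) = Add(Mul(3, 2304), -12) = Add(6912, -12) = 6900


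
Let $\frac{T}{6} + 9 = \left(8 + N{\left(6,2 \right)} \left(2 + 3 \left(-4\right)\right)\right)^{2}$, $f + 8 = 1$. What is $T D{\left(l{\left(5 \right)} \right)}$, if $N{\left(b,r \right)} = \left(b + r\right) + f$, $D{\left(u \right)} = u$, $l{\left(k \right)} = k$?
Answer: $-150$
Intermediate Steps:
$f = -7$ ($f = -8 + 1 = -7$)
$N{\left(b,r \right)} = -7 + b + r$ ($N{\left(b,r \right)} = \left(b + r\right) - 7 = -7 + b + r$)
$T = -30$ ($T = -54 + 6 \left(8 + \left(-7 + 6 + 2\right) \left(2 + 3 \left(-4\right)\right)\right)^{2} = -54 + 6 \left(8 + 1 \left(2 - 12\right)\right)^{2} = -54 + 6 \left(8 + 1 \left(-10\right)\right)^{2} = -54 + 6 \left(8 - 10\right)^{2} = -54 + 6 \left(-2\right)^{2} = -54 + 6 \cdot 4 = -54 + 24 = -30$)
$T D{\left(l{\left(5 \right)} \right)} = \left(-30\right) 5 = -150$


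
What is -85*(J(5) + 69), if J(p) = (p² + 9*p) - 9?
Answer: -11050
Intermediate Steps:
J(p) = -9 + p² + 9*p
-85*(J(5) + 69) = -85*((-9 + 5² + 9*5) + 69) = -85*((-9 + 25 + 45) + 69) = -85*(61 + 69) = -85*130 = -11050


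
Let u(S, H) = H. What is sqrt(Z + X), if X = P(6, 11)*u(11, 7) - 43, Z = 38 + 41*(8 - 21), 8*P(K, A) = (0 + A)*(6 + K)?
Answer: 13*I*sqrt(10)/2 ≈ 20.555*I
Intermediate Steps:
P(K, A) = A*(6 + K)/8 (P(K, A) = ((0 + A)*(6 + K))/8 = (A*(6 + K))/8 = A*(6 + K)/8)
Z = -495 (Z = 38 + 41*(-13) = 38 - 533 = -495)
X = 145/2 (X = ((1/8)*11*(6 + 6))*7 - 43 = ((1/8)*11*12)*7 - 43 = (33/2)*7 - 43 = 231/2 - 43 = 145/2 ≈ 72.500)
sqrt(Z + X) = sqrt(-495 + 145/2) = sqrt(-845/2) = 13*I*sqrt(10)/2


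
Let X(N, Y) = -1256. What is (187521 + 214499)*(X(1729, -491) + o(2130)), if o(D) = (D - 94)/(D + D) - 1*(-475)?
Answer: -66836307424/213 ≈ -3.1379e+8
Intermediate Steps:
o(D) = 475 + (-94 + D)/(2*D) (o(D) = (-94 + D)/((2*D)) + 475 = (-94 + D)*(1/(2*D)) + 475 = (-94 + D)/(2*D) + 475 = 475 + (-94 + D)/(2*D))
(187521 + 214499)*(X(1729, -491) + o(2130)) = (187521 + 214499)*(-1256 + (951/2 - 47/2130)) = 402020*(-1256 + (951/2 - 47*1/2130)) = 402020*(-1256 + (951/2 - 47/2130)) = 402020*(-1256 + 506384/1065) = 402020*(-831256/1065) = -66836307424/213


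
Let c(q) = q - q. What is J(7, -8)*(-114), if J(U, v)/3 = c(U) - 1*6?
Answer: 2052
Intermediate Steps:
c(q) = 0
J(U, v) = -18 (J(U, v) = 3*(0 - 1*6) = 3*(0 - 6) = 3*(-6) = -18)
J(7, -8)*(-114) = -18*(-114) = 2052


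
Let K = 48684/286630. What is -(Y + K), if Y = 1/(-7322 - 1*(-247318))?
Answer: -5842125947/34395026740 ≈ -0.16985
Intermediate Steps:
K = 24342/143315 (K = 48684*(1/286630) = 24342/143315 ≈ 0.16985)
Y = 1/239996 (Y = 1/(-7322 + 247318) = 1/239996 ≈ 4.1667e-6)
-(Y + K) = -(1/239996 + 24342/143315) = -1*5842125947/34395026740 = -5842125947/34395026740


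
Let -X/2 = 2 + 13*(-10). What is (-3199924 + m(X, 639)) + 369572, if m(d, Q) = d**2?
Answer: -2764816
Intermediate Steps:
X = 256 (X = -2*(2 + 13*(-10)) = -2*(2 - 130) = -2*(-128) = 256)
(-3199924 + m(X, 639)) + 369572 = (-3199924 + 256**2) + 369572 = (-3199924 + 65536) + 369572 = -3134388 + 369572 = -2764816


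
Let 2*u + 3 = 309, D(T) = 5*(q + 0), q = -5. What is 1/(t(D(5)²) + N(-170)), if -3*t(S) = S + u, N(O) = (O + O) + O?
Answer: -3/2308 ≈ -0.0012998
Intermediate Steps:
N(O) = 3*O (N(O) = 2*O + O = 3*O)
D(T) = -25 (D(T) = 5*(-5 + 0) = 5*(-5) = -25)
u = 153 (u = -3/2 + (½)*309 = -3/2 + 309/2 = 153)
t(S) = -51 - S/3 (t(S) = -(S + 153)/3 = -(153 + S)/3 = -51 - S/3)
1/(t(D(5)²) + N(-170)) = 1/((-51 - ⅓*(-25)²) + 3*(-170)) = 1/((-51 - ⅓*625) - 510) = 1/((-51 - 625/3) - 510) = 1/(-778/3 - 510) = 1/(-2308/3) = -3/2308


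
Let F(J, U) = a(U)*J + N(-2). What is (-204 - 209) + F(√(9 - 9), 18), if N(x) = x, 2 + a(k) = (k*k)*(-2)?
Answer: -415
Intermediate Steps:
a(k) = -2 - 2*k² (a(k) = -2 + (k*k)*(-2) = -2 + k²*(-2) = -2 - 2*k²)
F(J, U) = -2 + J*(-2 - 2*U²) (F(J, U) = (-2 - 2*U²)*J - 2 = J*(-2 - 2*U²) - 2 = -2 + J*(-2 - 2*U²))
(-204 - 209) + F(√(9 - 9), 18) = (-204 - 209) + (-2 - 2*√(9 - 9)*(1 + 18²)) = -413 + (-2 - 2*√0*(1 + 324)) = -413 + (-2 - 2*0*325) = -413 + (-2 + 0) = -413 - 2 = -415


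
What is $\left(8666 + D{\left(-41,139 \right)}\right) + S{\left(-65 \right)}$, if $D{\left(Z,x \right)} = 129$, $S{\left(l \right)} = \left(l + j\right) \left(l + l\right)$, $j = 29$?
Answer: $13475$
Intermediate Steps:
$S{\left(l \right)} = 2 l \left(29 + l\right)$ ($S{\left(l \right)} = \left(l + 29\right) \left(l + l\right) = \left(29 + l\right) 2 l = 2 l \left(29 + l\right)$)
$\left(8666 + D{\left(-41,139 \right)}\right) + S{\left(-65 \right)} = \left(8666 + 129\right) + 2 \left(-65\right) \left(29 - 65\right) = 8795 + 2 \left(-65\right) \left(-36\right) = 8795 + 4680 = 13475$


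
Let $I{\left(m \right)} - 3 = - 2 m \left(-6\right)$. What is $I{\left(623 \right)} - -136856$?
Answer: $144335$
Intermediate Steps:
$I{\left(m \right)} = 3 + 12 m$ ($I{\left(m \right)} = 3 + - 2 m \left(-6\right) = 3 + 12 m$)
$I{\left(623 \right)} - -136856 = \left(3 + 12 \cdot 623\right) - -136856 = \left(3 + 7476\right) + 136856 = 7479 + 136856 = 144335$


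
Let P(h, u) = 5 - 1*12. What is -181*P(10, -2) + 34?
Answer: 1301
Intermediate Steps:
P(h, u) = -7 (P(h, u) = 5 - 12 = -7)
-181*P(10, -2) + 34 = -181*(-7) + 34 = 1267 + 34 = 1301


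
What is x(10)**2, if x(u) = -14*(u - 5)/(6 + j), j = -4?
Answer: 1225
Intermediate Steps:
x(u) = 35 - 7*u (x(u) = -14*(u - 5)/(6 - 4) = -(-35 + 7*u) = -14*(-5/2 + u/2) = 35 - 7*u)
x(10)**2 = (35 - 7*10)**2 = (35 - 70)**2 = (-35)**2 = 1225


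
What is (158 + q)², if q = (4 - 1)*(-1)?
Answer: 24025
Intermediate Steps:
q = -3 (q = 3*(-1) = -3)
(158 + q)² = (158 - 3)² = 155² = 24025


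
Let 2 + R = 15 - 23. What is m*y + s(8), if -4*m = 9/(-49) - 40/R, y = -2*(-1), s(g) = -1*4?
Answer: -579/98 ≈ -5.9082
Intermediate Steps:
R = -10 (R = -2 + (15 - 23) = -2 - 8 = -10)
s(g) = -4
y = 2
m = -187/196 (m = -(9/(-49) - 40/(-10))/4 = -(9*(-1/49) - 40*(-⅒))/4 = -(-9/49 + 4)/4 = -¼*187/49 = -187/196 ≈ -0.95408)
m*y + s(8) = -187/196*2 - 4 = -187/98 - 4 = -579/98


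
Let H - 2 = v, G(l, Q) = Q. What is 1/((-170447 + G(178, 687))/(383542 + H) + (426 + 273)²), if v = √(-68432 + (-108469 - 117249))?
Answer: 35938108643142123/17559379914651826262003 - 424400*I*√11766/17559379914651826262003 ≈ 2.0467e-6 - 2.6217e-15*I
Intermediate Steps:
v = 5*I*√11766 (v = √(-68432 - 225718) = √(-294150) = 5*I*√11766 ≈ 542.36*I)
H = 2 + 5*I*√11766 ≈ 2.0 + 542.36*I
1/((-170447 + G(178, 687))/(383542 + H) + (426 + 273)²) = 1/((-170447 + 687)/(383542 + (2 + 5*I*√11766)) + (426 + 273)²) = 1/(-169760/(383544 + 5*I*√11766) + 699²) = 1/(-169760/(383544 + 5*I*√11766) + 488601) = 1/(488601 - 169760/(383544 + 5*I*√11766))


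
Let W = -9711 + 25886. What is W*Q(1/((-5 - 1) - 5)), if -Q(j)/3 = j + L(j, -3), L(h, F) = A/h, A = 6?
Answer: 35277675/11 ≈ 3.2071e+6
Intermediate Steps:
L(h, F) = 6/h
W = 16175
Q(j) = -18/j - 3*j (Q(j) = -3*(j + 6/j) = -18/j - 3*j)
W*Q(1/((-5 - 1) - 5)) = 16175*(-18/(1/((-5 - 1) - 5)) - 3/((-5 - 1) - 5)) = 16175*(-18/(1/(-6 - 5)) - 3/(-6 - 5)) = 16175*(-18/(1/(-11)) - 3/(-11)) = 16175*(-18/(-1/11) - 3*(-1/11)) = 16175*(-18*(-11) + 3/11) = 16175*(198 + 3/11) = 16175*(2181/11) = 35277675/11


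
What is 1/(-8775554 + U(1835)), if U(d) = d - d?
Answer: -1/8775554 ≈ -1.1395e-7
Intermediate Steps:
U(d) = 0
1/(-8775554 + U(1835)) = 1/(-8775554 + 0) = 1/(-8775554) = -1/8775554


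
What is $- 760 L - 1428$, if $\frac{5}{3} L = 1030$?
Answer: $-471108$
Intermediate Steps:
$L = 618$ ($L = \frac{3}{5} \cdot 1030 = 618$)
$- 760 L - 1428 = \left(-760\right) 618 - 1428 = -469680 - 1428 = -471108$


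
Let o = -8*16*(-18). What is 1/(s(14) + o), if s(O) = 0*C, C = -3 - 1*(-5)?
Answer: 1/2304 ≈ 0.00043403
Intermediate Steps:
C = 2 (C = -3 + 5 = 2)
s(O) = 0 (s(O) = 0*2 = 0)
o = 2304 (o = -128*(-18) = 2304)
1/(s(14) + o) = 1/(0 + 2304) = 1/2304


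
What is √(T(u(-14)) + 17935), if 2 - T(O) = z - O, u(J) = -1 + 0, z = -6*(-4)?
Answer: 2*√4478 ≈ 133.84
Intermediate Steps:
z = 24
u(J) = -1
T(O) = -22 + O (T(O) = 2 - (24 - O) = 2 + (-24 + O) = -22 + O)
√(T(u(-14)) + 17935) = √((-22 - 1) + 17935) = √(-23 + 17935) = √17912 = 2*√4478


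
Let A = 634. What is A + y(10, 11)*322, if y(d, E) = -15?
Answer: -4196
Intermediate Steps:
A + y(10, 11)*322 = 634 - 15*322 = 634 - 4830 = -4196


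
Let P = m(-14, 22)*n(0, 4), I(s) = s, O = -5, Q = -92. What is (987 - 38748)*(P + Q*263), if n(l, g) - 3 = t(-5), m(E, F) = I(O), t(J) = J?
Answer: 913287546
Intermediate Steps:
m(E, F) = -5
n(l, g) = -2 (n(l, g) = 3 - 5 = -2)
P = 10 (P = -5*(-2) = 10)
(987 - 38748)*(P + Q*263) = (987 - 38748)*(10 - 92*263) = -37761*(10 - 24196) = -37761*(-24186) = 913287546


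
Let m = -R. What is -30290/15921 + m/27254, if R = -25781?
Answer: -415064359/433910934 ≈ -0.95657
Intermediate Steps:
m = 25781 (m = -1*(-25781) = 25781)
-30290/15921 + m/27254 = -30290/15921 + 25781/27254 = -415064359/433910934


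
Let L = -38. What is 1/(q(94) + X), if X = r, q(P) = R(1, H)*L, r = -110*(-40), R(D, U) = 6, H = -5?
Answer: 1/4172 ≈ 0.00023969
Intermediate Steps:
r = 4400
q(P) = -228 (q(P) = 6*(-38) = -228)
X = 4400
1/(q(94) + X) = 1/(-228 + 4400) = 1/4172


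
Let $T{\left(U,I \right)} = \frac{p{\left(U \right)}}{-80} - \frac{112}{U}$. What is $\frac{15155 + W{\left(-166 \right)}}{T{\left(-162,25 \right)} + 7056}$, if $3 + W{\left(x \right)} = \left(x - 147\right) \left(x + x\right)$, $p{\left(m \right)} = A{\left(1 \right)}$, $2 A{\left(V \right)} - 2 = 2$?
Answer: $\frac{385780320}{22863599} \approx 16.873$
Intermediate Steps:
$A{\left(V \right)} = 2$ ($A{\left(V \right)} = 1 + \frac{1}{2} \cdot 2 = 1 + 1 = 2$)
$p{\left(m \right)} = 2$
$T{\left(U,I \right)} = - \frac{1}{40} - \frac{112}{U}$ ($T{\left(U,I \right)} = \frac{2}{-80} - \frac{112}{U} = 2 \left(- \frac{1}{80}\right) - \frac{112}{U} = - \frac{1}{40} - \frac{112}{U}$)
$W{\left(x \right)} = -3 + 2 x \left(-147 + x\right)$ ($W{\left(x \right)} = -3 + \left(x - 147\right) \left(x + x\right) = -3 + \left(-147 + x\right) 2 x = -3 + 2 x \left(-147 + x\right)$)
$\frac{15155 + W{\left(-166 \right)}}{T{\left(-162,25 \right)} + 7056} = \frac{15155 - \left(-48801 - 55112\right)}{\frac{-4480 - -162}{40 \left(-162\right)} + 7056} = \frac{15155 + \left(-3 + 48804 + 2 \cdot 27556\right)}{\frac{1}{40} \left(- \frac{1}{162}\right) \left(-4480 + 162\right) + 7056} = \frac{15155 + \left(-3 + 48804 + 55112\right)}{\frac{1}{40} \left(- \frac{1}{162}\right) \left(-4318\right) + 7056} = \frac{15155 + 103913}{\frac{2159}{3240} + 7056} = \frac{119068}{\frac{22863599}{3240}} = 119068 \cdot \frac{3240}{22863599} = \frac{385780320}{22863599}$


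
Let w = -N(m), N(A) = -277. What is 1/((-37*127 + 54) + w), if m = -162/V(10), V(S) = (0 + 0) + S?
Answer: -1/4368 ≈ -0.00022894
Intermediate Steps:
V(S) = S (V(S) = 0 + S = S)
m = -81/5 (m = -162/10 = -162*⅒ = -81/5 ≈ -16.200)
w = 277 (w = -1*(-277) = 277)
1/((-37*127 + 54) + w) = 1/((-37*127 + 54) + 277) = 1/((-4699 + 54) + 277) = 1/(-4645 + 277) = 1/(-4368) = -1/4368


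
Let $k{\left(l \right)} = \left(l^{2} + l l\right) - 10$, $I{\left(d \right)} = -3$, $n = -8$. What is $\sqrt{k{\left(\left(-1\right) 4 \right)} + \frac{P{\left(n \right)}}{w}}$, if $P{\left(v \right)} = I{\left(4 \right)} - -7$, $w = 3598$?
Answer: $\frac{2 \sqrt{17801105}}{1799} \approx 4.6905$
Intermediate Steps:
$P{\left(v \right)} = 4$ ($P{\left(v \right)} = -3 - -7 = -3 + 7 = 4$)
$k{\left(l \right)} = -10 + 2 l^{2}$ ($k{\left(l \right)} = \left(l^{2} + l^{2}\right) - 10 = 2 l^{2} - 10 = -10 + 2 l^{2}$)
$\sqrt{k{\left(\left(-1\right) 4 \right)} + \frac{P{\left(n \right)}}{w}} = \sqrt{\left(-10 + 2 \left(\left(-1\right) 4\right)^{2}\right) + \frac{4}{3598}} = \sqrt{\left(-10 + 2 \left(-4\right)^{2}\right) + 4 \cdot \frac{1}{3598}} = \sqrt{\left(-10 + 2 \cdot 16\right) + \frac{2}{1799}} = \sqrt{\left(-10 + 32\right) + \frac{2}{1799}} = \sqrt{22 + \frac{2}{1799}} = \sqrt{\frac{39580}{1799}} = \frac{2 \sqrt{17801105}}{1799}$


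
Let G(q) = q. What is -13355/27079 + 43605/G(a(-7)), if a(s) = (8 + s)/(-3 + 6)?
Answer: 3542326030/27079 ≈ 1.3081e+5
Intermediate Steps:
a(s) = 8/3 + s/3 (a(s) = (8 + s)/3 = (8 + s)*(⅓) = 8/3 + s/3)
-13355/27079 + 43605/G(a(-7)) = -13355/27079 + 43605/(8/3 + (⅓)*(-7)) = -13355*1/27079 + 43605/(8/3 - 7/3) = -13355/27079 + 43605/(⅓) = -13355/27079 + 43605*3 = -13355/27079 + 130815 = 3542326030/27079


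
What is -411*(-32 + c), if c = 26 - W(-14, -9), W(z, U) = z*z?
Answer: 83022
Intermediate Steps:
W(z, U) = z²
c = -170 (c = 26 - 1*(-14)² = 26 - 1*196 = 26 - 196 = -170)
-411*(-32 + c) = -411*(-32 - 170) = -411*(-202) = 83022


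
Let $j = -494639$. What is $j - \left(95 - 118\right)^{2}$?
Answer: $-495168$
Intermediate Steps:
$j - \left(95 - 118\right)^{2} = -494639 - \left(95 - 118\right)^{2} = -494639 - \left(-23\right)^{2} = -494639 - 529 = -495168$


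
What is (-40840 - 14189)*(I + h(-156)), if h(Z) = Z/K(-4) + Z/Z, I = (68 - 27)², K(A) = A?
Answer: -94704909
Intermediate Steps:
I = 1681 (I = 41² = 1681)
h(Z) = 1 - Z/4 (h(Z) = Z/(-4) + Z/Z = Z*(-¼) + 1 = -Z/4 + 1 = 1 - Z/4)
(-40840 - 14189)*(I + h(-156)) = (-40840 - 14189)*(1681 + (1 - ¼*(-156))) = -55029*(1681 + (1 + 39)) = -55029*(1681 + 40) = -55029*1721 = -94704909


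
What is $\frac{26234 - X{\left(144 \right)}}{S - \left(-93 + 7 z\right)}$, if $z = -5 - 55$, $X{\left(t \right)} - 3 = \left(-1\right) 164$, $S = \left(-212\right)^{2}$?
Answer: $\frac{26395}{45457} \approx 0.58066$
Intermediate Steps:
$S = 44944$
$X{\left(t \right)} = -161$ ($X{\left(t \right)} = 3 - 164 = -161$)
$z = -60$
$\frac{26234 - X{\left(144 \right)}}{S - \left(-93 + 7 z\right)} = \frac{26234 - -161}{44944 + \left(93 - -420\right)} = \frac{26234 + 161}{44944 + \left(93 + 420\right)} = \frac{26395}{44944 + 513} = \frac{26395}{45457}$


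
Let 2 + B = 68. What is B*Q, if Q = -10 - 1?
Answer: -726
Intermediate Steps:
B = 66 (B = -2 + 68 = 66)
Q = -11
B*Q = 66*(-11) = -726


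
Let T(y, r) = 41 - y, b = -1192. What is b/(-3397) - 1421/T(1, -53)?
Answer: -4779457/135880 ≈ -35.174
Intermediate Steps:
b/(-3397) - 1421/T(1, -53) = -1192/(-3397) - 1421/(41 - 1*1) = -1192*(-1/3397) - 1421/(41 - 1) = 1192/3397 - 1421/40 = -4779457/135880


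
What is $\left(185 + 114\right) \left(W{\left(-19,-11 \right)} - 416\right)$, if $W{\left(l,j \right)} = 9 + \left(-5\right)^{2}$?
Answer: $-114218$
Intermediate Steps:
$W{\left(l,j \right)} = 34$ ($W{\left(l,j \right)} = 9 + 25 = 34$)
$\left(185 + 114\right) \left(W{\left(-19,-11 \right)} - 416\right) = \left(185 + 114\right) \left(34 - 416\right) = 299 \left(-382\right) = -114218$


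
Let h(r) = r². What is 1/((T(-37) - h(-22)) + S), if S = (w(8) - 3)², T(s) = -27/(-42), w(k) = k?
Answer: -14/6417 ≈ -0.0021817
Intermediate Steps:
T(s) = 9/14 (T(s) = -27*(-1/42) = 9/14)
S = 25 (S = (8 - 3)² = 5² = 25)
1/((T(-37) - h(-22)) + S) = 1/((9/14 - 1*(-22)²) + 25) = 1/((9/14 - 1*484) + 25) = 1/((9/14 - 484) + 25) = 1/(-6767/14 + 25) = 1/(-6417/14) = -14/6417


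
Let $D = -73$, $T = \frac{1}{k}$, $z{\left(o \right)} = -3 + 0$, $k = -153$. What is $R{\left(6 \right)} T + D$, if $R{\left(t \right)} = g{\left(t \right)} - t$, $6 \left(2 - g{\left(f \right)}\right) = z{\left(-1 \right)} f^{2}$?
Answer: $- \frac{11183}{153} \approx -73.092$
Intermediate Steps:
$z{\left(o \right)} = -3$
$T = - \frac{1}{153}$ ($T = \frac{1}{-153} = - \frac{1}{153} \approx -0.0065359$)
$g{\left(f \right)} = 2 + \frac{f^{2}}{2}$ ($g{\left(f \right)} = 2 - \frac{\left(-3\right) f^{2}}{6} = 2 + \frac{f^{2}}{2}$)
$R{\left(t \right)} = 2 + \frac{t^{2}}{2} - t$ ($R{\left(t \right)} = \left(2 + \frac{t^{2}}{2}\right) - t = 2 + \frac{t^{2}}{2} - t$)
$R{\left(6 \right)} T + D = \left(2 + \frac{6^{2}}{2} - 6\right) \left(- \frac{1}{153}\right) - 73 = \left(2 + \frac{1}{2} \cdot 36 - 6\right) \left(- \frac{1}{153}\right) - 73 = \left(2 + 18 - 6\right) \left(- \frac{1}{153}\right) - 73 = 14 \left(- \frac{1}{153}\right) - 73 = - \frac{14}{153} - 73 = - \frac{11183}{153}$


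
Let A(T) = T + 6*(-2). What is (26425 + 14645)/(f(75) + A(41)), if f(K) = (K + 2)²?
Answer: 6845/993 ≈ 6.8932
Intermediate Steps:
f(K) = (2 + K)²
A(T) = -12 + T (A(T) = T - 12 = -12 + T)
(26425 + 14645)/(f(75) + A(41)) = (26425 + 14645)/((2 + 75)² + (-12 + 41)) = 41070/(77² + 29) = 41070/(5929 + 29) = 41070/5958 = 41070*(1/5958) = 6845/993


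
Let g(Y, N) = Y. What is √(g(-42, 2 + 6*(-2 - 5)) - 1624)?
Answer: 7*I*√34 ≈ 40.817*I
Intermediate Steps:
√(g(-42, 2 + 6*(-2 - 5)) - 1624) = √(-42 - 1624) = √(-1666) = 7*I*√34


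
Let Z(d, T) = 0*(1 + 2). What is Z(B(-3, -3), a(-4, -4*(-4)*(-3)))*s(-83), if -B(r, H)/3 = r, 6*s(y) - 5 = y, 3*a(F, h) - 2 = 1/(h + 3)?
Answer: 0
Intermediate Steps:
a(F, h) = ⅔ + 1/(3*(3 + h)) (a(F, h) = ⅔ + 1/(3*(h + 3)) = ⅔ + 1/(3*(3 + h)))
s(y) = ⅚ + y/6
B(r, H) = -3*r
Z(d, T) = 0 (Z(d, T) = 0*3 = 0)
Z(B(-3, -3), a(-4, -4*(-4)*(-3)))*s(-83) = 0*(⅚ + (⅙)*(-83)) = 0*(⅚ - 83/6) = 0*(-13) = 0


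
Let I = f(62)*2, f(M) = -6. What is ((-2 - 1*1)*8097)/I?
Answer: 8097/4 ≈ 2024.3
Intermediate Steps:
I = -12 (I = -6*2 = -12)
((-2 - 1*1)*8097)/I = ((-2 - 1*1)*8097)/(-12) = ((-2 - 1)*8097)*(-1/12) = -3*8097*(-1/12) = -24291*(-1/12) = 8097/4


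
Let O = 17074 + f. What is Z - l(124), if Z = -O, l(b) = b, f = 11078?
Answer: -28276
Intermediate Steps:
O = 28152 (O = 17074 + 11078 = 28152)
Z = -28152 (Z = -1*28152 = -28152)
Z - l(124) = -28152 - 1*124 = -28152 - 124 = -28276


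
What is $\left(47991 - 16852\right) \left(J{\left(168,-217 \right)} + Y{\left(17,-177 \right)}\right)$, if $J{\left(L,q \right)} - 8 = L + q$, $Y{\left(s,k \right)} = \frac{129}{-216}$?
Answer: $- \frac{93261305}{72} \approx -1.2953 \cdot 10^{6}$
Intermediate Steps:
$Y{\left(s,k \right)} = - \frac{43}{72}$ ($Y{\left(s,k \right)} = 129 \left(- \frac{1}{216}\right) = - \frac{43}{72}$)
$J{\left(L,q \right)} = 8 + L + q$ ($J{\left(L,q \right)} = 8 + \left(L + q\right) = 8 + L + q$)
$\left(47991 - 16852\right) \left(J{\left(168,-217 \right)} + Y{\left(17,-177 \right)}\right) = \left(47991 - 16852\right) \left(\left(8 + 168 - 217\right) - \frac{43}{72}\right) = 31139 \left(-41 - \frac{43}{72}\right) = 31139 \left(- \frac{2995}{72}\right) = - \frac{93261305}{72}$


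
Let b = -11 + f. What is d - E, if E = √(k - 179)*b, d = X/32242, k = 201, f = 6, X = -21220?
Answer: -10610/16121 + 5*√22 ≈ 22.794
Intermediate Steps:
b = -5 (b = -11 + 6 = -5)
d = -10610/16121 (d = -21220/32242 = -21220*1/32242 = -10610/16121 ≈ -0.65815)
E = -5*√22 (E = √(201 - 179)*(-5) = √22*(-5) = -5*√22 ≈ -23.452)
d - E = -10610/16121 - (-5)*√22 = -10610/16121 + 5*√22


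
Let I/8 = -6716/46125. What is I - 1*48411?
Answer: -2233011103/46125 ≈ -48412.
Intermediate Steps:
I = -53728/46125 (I = 8*(-6716/46125) = -53728/46125 ≈ -1.1648)
I - 1*48411 = -53728/46125 - 1*48411 = -53728/46125 - 48411 = -2233011103/46125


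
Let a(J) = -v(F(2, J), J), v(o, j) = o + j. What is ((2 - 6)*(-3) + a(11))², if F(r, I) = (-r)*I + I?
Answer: 144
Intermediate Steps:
F(r, I) = I - I*r (F(r, I) = -I*r + I = I - I*r)
v(o, j) = j + o
a(J) = 0 (a(J) = -(J + J*(1 - 1*2)) = -(J + J*(1 - 2)) = -(J + J*(-1)) = -(J - J) = -1*0 = 0)
((2 - 6)*(-3) + a(11))² = ((2 - 6)*(-3) + 0)² = (-4*(-3) + 0)² = (12 + 0)² = 12² = 144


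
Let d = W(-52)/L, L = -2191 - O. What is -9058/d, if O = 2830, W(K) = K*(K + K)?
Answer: 22740109/2704 ≈ 8409.8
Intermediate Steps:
W(K) = 2*K**2 (W(K) = K*(2*K) = 2*K**2)
L = -5021 (L = -2191 - 1*2830 = -2191 - 2830 = -5021)
d = -5408/5021 (d = (2*(-52)**2)/(-5021) = (2*2704)*(-1/5021) = 5408*(-1/5021) = -5408/5021 ≈ -1.0771)
-9058/d = -9058/(-5408/5021) = -9058*(-5021/5408) = 22740109/2704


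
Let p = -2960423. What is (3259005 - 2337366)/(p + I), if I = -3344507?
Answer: -921639/6304930 ≈ -0.14618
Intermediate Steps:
(3259005 - 2337366)/(p + I) = (3259005 - 2337366)/(-2960423 - 3344507) = 921639/(-6304930) = 921639*(-1/6304930) = -921639/6304930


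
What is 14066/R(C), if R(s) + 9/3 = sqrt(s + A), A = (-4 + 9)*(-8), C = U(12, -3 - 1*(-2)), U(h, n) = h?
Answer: -42198/37 - 28132*I*sqrt(7)/37 ≈ -1140.5 - 2011.6*I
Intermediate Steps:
C = 12
A = -40 (A = 5*(-8) = -40)
R(s) = -3 + sqrt(-40 + s) (R(s) = -3 + sqrt(s - 40) = -3 + sqrt(-40 + s))
14066/R(C) = 14066/(-3 + sqrt(-40 + 12)) = 14066/(-3 + sqrt(-28)) = 14066/(-3 + 2*I*sqrt(7))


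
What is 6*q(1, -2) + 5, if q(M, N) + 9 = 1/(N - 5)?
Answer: -349/7 ≈ -49.857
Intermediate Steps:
q(M, N) = -9 + 1/(-5 + N) (q(M, N) = -9 + 1/(N - 5) = -9 + 1/(-5 + N))
6*q(1, -2) + 5 = 6*((46 - 9*(-2))/(-5 - 2)) + 5 = 6*((46 + 18)/(-7)) + 5 = 6*(-⅐*64) + 5 = 6*(-64/7) + 5 = -384/7 + 5 = -349/7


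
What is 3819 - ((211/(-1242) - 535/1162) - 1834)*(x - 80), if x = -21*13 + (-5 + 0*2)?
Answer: -235595349007/360801 ≈ -6.5298e+5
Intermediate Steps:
x = -278 (x = -273 + (-5 + 0) = -273 - 5 = -278)
3819 - ((211/(-1242) - 535/1162) - 1834)*(x - 80) = 3819 - ((211/(-1242) - 535/1162) - 1834)*(-278 - 80) = 3819 - ((211*(-1/1242) - 535*1/1162) - 1834)*(-358) = 3819 - ((-211/1242 - 535/1162) - 1834)*(-358) = 3819 - (-227413/360801 - 1834)*(-358) = 3819 - (-661936447)*(-358)/360801 = 3819 - 1*236973248026/360801 = 3819 - 236973248026/360801 = -235595349007/360801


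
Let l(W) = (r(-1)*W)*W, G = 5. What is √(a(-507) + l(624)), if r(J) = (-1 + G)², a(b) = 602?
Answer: √6230618 ≈ 2496.1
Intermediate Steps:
r(J) = 16 (r(J) = (-1 + 5)² = 4² = 16)
l(W) = 16*W² (l(W) = (16*W)*W = 16*W²)
√(a(-507) + l(624)) = √(602 + 16*624²) = √(602 + 16*389376) = √(602 + 6230016) = √6230618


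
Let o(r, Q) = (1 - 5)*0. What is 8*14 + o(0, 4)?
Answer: 112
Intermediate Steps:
o(r, Q) = 0 (o(r, Q) = -4*0 = 0)
8*14 + o(0, 4) = 8*14 + 0 = 112 + 0 = 112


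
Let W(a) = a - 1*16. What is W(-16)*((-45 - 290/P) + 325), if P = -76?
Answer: -172560/19 ≈ -9082.1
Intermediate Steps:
W(a) = -16 + a (W(a) = a - 16 = -16 + a)
W(-16)*((-45 - 290/P) + 325) = (-16 - 16)*((-45 - 290/(-76)) + 325) = -32*((-45 - 290*(-1/76)) + 325) = -32*((-45 + 145/38) + 325) = -32*(-1565/38 + 325) = -32*10785/38 = -172560/19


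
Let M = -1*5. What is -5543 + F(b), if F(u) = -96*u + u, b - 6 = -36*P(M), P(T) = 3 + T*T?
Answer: 89647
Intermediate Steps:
M = -5
P(T) = 3 + T**2
b = -1002 (b = 6 - 36*(3 + (-5)**2) = 6 - 36*(3 + 25) = 6 - 36*28 = 6 - 1008 = -1002)
F(u) = -95*u
-5543 + F(b) = -5543 - 95*(-1002) = -5543 + 95190 = 89647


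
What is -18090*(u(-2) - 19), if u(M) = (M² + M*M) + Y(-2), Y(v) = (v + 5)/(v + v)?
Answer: 425115/2 ≈ 2.1256e+5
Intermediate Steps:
Y(v) = (5 + v)/(2*v) (Y(v) = (5 + v)/((2*v)) = (5 + v)*(1/(2*v)) = (5 + v)/(2*v))
u(M) = -¾ + 2*M² (u(M) = (M² + M*M) + (½)*(5 - 2)/(-2) = (M² + M²) + (½)*(-½)*3 = 2*M² - ¾ = -¾ + 2*M²)
-18090*(u(-2) - 19) = -18090*((-¾ + 2*(-2)²) - 19) = -18090*((-¾ + 2*4) - 19) = -18090*((-¾ + 8) - 19) = -18090*(29/4 - 19) = -18090*(-47)/4 = -1005*(-423/2) = 425115/2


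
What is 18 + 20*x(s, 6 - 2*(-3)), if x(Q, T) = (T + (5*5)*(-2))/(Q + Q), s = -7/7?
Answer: 398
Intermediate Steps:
s = -1 (s = -7*⅐ = -1)
x(Q, T) = (-50 + T)/(2*Q) (x(Q, T) = (T + 25*(-2))/((2*Q)) = (T - 50)*(1/(2*Q)) = (-50 + T)*(1/(2*Q)) = (-50 + T)/(2*Q))
18 + 20*x(s, 6 - 2*(-3)) = 18 + 20*((½)*(-50 + (6 - 2*(-3)))/(-1)) = 18 + 20*((½)*(-1)*(-50 + (6 + 6))) = 18 + 20*((½)*(-1)*(-50 + 12)) = 18 + 20*((½)*(-1)*(-38)) = 18 + 20*19 = 18 + 380 = 398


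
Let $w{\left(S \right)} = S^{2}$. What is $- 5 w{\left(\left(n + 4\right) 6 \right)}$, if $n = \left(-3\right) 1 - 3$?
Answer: $-720$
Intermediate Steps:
$n = -6$ ($n = -3 - 3 = -6$)
$- 5 w{\left(\left(n + 4\right) 6 \right)} = - 5 \left(\left(-6 + 4\right) 6\right)^{2} = - 5 \left(\left(-2\right) 6\right)^{2} = - 5 \left(-12\right)^{2} = \left(-5\right) 144 = -720$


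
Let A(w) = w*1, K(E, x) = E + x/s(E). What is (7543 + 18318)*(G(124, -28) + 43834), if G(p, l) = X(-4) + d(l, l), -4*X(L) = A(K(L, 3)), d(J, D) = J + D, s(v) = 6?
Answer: 9057323891/8 ≈ 1.1322e+9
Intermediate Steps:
d(J, D) = D + J
K(E, x) = E + x/6
A(w) = w
X(L) = -⅛ - L/4 (X(L) = -(L + (⅙)*3)/4 = -(L + ½)/4 = -(½ + L)/4 = -⅛ - L/4)
G(p, l) = 7/8 + 2*l (G(p, l) = (-⅛ - ¼*(-4)) + (l + l) = (-⅛ + 1) + 2*l = 7/8 + 2*l)
(7543 + 18318)*(G(124, -28) + 43834) = (7543 + 18318)*((7/8 + 2*(-28)) + 43834) = 25861*((7/8 - 56) + 43834) = 25861*(-441/8 + 43834) = 25861*(350231/8) = 9057323891/8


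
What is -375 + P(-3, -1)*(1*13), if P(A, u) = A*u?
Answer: -336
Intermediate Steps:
-375 + P(-3, -1)*(1*13) = -375 + (-3*(-1))*(1*13) = -375 + 3*13 = -375 + 39 = -336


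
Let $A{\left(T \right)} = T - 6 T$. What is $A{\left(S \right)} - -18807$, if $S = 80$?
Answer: $18407$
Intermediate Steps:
$A{\left(T \right)} = - 5 T$
$A{\left(S \right)} - -18807 = \left(-5\right) 80 - -18807 = -400 + 18807 = 18407$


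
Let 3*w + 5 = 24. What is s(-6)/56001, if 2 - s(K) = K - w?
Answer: 43/168003 ≈ 0.00025595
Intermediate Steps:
w = 19/3 (w = -5/3 + (1/3)*24 = -5/3 + 8 = 19/3 ≈ 6.3333)
s(K) = 25/3 - K (s(K) = 2 - (K - 1*19/3) = 2 - (K - 19/3) = 2 - (-19/3 + K) = 2 + (19/3 - K) = 25/3 - K)
s(-6)/56001 = (25/3 - 1*(-6))/56001 = (25/3 + 6)*(1/56001) = (43/3)*(1/56001) = 43/168003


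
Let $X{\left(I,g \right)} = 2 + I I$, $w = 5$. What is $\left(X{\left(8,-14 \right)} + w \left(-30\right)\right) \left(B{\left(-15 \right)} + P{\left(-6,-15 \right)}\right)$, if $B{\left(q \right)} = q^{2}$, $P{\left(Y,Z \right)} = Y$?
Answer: $-18396$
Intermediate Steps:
$X{\left(I,g \right)} = 2 + I^{2}$
$\left(X{\left(8,-14 \right)} + w \left(-30\right)\right) \left(B{\left(-15 \right)} + P{\left(-6,-15 \right)}\right) = \left(\left(2 + 8^{2}\right) + 5 \left(-30\right)\right) \left(\left(-15\right)^{2} - 6\right) = \left(\left(2 + 64\right) - 150\right) \left(225 - 6\right) = \left(66 - 150\right) 219 = \left(-84\right) 219 = -18396$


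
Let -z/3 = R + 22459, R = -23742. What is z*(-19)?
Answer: -73131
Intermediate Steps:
z = 3849 (z = -3*(-23742 + 22459) = -3*(-1283) = 3849)
z*(-19) = 3849*(-19) = -73131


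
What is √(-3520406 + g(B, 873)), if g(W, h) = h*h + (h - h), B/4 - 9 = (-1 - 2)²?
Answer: I*√2758277 ≈ 1660.8*I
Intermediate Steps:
B = 72 (B = 36 + 4*(-1 - 2)² = 36 + 4*(-3)² = 36 + 4*9 = 36 + 36 = 72)
g(W, h) = h² (g(W, h) = h² + 0 = h²)
√(-3520406 + g(B, 873)) = √(-3520406 + 873²) = √(-3520406 + 762129) = √(-2758277) = I*√2758277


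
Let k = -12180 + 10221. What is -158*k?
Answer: 309522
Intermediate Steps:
k = -1959
-158*k = -158*(-1959) = 309522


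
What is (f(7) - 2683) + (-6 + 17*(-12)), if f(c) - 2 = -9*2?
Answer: -2909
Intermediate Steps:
f(c) = -16 (f(c) = 2 - 9*2 = 2 - 18 = -16)
(f(7) - 2683) + (-6 + 17*(-12)) = (-16 - 2683) + (-6 + 17*(-12)) = -2699 + (-6 - 204) = -2699 - 210 = -2909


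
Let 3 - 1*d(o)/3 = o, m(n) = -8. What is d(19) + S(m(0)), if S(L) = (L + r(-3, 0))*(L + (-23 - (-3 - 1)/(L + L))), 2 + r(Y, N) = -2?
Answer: 327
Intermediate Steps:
r(Y, N) = -4 (r(Y, N) = -2 - 2 = -4)
d(o) = 9 - 3*o
S(L) = (-4 + L)*(-23 + L + 2/L) (S(L) = (L - 4)*(L + (-23 - (-3 - 1)/(L + L))) = (-4 + L)*(L + (-23 - (-4)/(2*L))) = (-4 + L)*(L + (-23 - (-4)*1/(2*L))) = (-4 + L)*(L + (-23 - (-2)/L)) = (-4 + L)*(L + (-23 + 2/L)) = (-4 + L)*(-23 + L + 2/L))
d(19) + S(m(0)) = (9 - 3*19) + (94 + (-8)² - 27*(-8) - 8/(-8)) = (9 - 57) + (94 + 64 + 216 - 8*(-⅛)) = -48 + (94 + 64 + 216 + 1) = -48 + 375 = 327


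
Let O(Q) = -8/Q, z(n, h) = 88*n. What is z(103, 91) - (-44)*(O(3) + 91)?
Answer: 38852/3 ≈ 12951.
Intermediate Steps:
z(103, 91) - (-44)*(O(3) + 91) = 88*103 - (-44)*(-8/3 + 91) = 9064 - (-44)*(-8*1/3 + 91) = 9064 - (-44)*(-8/3 + 91) = 9064 - (-44)*265/3 = 9064 - 1*(-11660/3) = 9064 + 11660/3 = 38852/3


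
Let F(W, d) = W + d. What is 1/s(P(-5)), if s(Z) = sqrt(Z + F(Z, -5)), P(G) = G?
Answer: -I*sqrt(15)/15 ≈ -0.2582*I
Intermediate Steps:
s(Z) = sqrt(-5 + 2*Z) (s(Z) = sqrt(Z + (Z - 5)) = sqrt(Z + (-5 + Z)) = sqrt(-5 + 2*Z))
1/s(P(-5)) = 1/(sqrt(-5 + 2*(-5))) = 1/(sqrt(-5 - 10)) = 1/(sqrt(-15)) = 1/(I*sqrt(15)) = -I*sqrt(15)/15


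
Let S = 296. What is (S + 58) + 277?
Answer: 631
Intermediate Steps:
(S + 58) + 277 = (296 + 58) + 277 = 354 + 277 = 631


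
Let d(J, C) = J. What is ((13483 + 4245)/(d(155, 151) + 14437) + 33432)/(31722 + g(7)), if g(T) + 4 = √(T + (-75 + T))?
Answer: 120889557007/114687600690 - 7622773*I*√61/229375201380 ≈ 1.0541 - 0.00025956*I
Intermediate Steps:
g(T) = -4 + √(-75 + 2*T) (g(T) = -4 + √(T + (-75 + T)) = -4 + √(-75 + 2*T))
((13483 + 4245)/(d(155, 151) + 14437) + 33432)/(31722 + g(7)) = ((13483 + 4245)/(155 + 14437) + 33432)/(31722 + (-4 + √(-75 + 2*7))) = (17728/14592 + 33432)/(31722 + (-4 + √(-75 + 14))) = (17728*(1/14592) + 33432)/(31722 + (-4 + √(-61))) = (277/228 + 33432)/(31722 + (-4 + I*√61)) = 7622773/(228*(31718 + I*√61))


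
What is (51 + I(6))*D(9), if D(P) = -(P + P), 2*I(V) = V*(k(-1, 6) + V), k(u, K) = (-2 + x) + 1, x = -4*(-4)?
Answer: -2052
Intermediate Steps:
x = 16
k(u, K) = 15 (k(u, K) = (-2 + 16) + 1 = 14 + 1 = 15)
I(V) = V*(15 + V)/2 (I(V) = (V*(15 + V))/2 = V*(15 + V)/2)
D(P) = -2*P
(51 + I(6))*D(9) = (51 + (½)*6*(15 + 6))*(-2*9) = (51 + (½)*6*21)*(-18) = (51 + 63)*(-18) = 114*(-18) = -2052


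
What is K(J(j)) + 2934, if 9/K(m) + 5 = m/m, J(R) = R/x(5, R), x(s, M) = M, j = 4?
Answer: 11727/4 ≈ 2931.8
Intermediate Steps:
J(R) = 1 (J(R) = R/R = 1)
K(m) = -9/4 (K(m) = 9/(-5 + m/m) = 9/(-5 + 1) = 9/(-4) = 9*(-¼) = -9/4)
K(J(j)) + 2934 = -9/4 + 2934 = 11727/4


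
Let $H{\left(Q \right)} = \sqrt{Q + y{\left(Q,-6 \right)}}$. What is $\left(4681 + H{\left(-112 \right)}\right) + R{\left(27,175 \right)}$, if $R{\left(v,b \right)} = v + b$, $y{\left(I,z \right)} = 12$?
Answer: $4883 + 10 i \approx 4883.0 + 10.0 i$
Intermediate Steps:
$R{\left(v,b \right)} = b + v$
$H{\left(Q \right)} = \sqrt{12 + Q}$ ($H{\left(Q \right)} = \sqrt{Q + 12} = \sqrt{12 + Q}$)
$\left(4681 + H{\left(-112 \right)}\right) + R{\left(27,175 \right)} = \left(4681 + \sqrt{12 - 112}\right) + \left(175 + 27\right) = \left(4681 + \sqrt{-100}\right) + 202 = \left(4681 + 10 i\right) + 202 = 4883 + 10 i$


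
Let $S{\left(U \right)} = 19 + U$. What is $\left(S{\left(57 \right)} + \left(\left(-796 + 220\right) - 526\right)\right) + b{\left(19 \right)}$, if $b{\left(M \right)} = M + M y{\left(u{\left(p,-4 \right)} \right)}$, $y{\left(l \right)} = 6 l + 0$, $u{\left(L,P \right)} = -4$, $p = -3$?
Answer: $-1463$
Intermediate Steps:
$y{\left(l \right)} = 6 l$
$b{\left(M \right)} = - 23 M$ ($b{\left(M \right)} = M + M 6 \left(-4\right) = M + M \left(-24\right) = M - 24 M = - 23 M$)
$\left(S{\left(57 \right)} + \left(\left(-796 + 220\right) - 526\right)\right) + b{\left(19 \right)} = \left(\left(19 + 57\right) + \left(\left(-796 + 220\right) - 526\right)\right) - 437 = \left(76 - 1102\right) - 437 = -1026 - 437 = -1463$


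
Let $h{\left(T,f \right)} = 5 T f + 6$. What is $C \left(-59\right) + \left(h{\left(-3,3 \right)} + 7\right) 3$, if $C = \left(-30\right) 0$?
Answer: $-96$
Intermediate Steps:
$C = 0$
$h{\left(T,f \right)} = 6 + 5 T f$ ($h{\left(T,f \right)} = 5 T f + 6 = 6 + 5 T f$)
$C \left(-59\right) + \left(h{\left(-3,3 \right)} + 7\right) 3 = 0 \left(-59\right) + \left(\left(6 + 5 \left(-3\right) 3\right) + 7\right) 3 = 0 + \left(\left(6 - 45\right) + 7\right) 3 = 0 + \left(-39 + 7\right) 3 = 0 - 96 = -96$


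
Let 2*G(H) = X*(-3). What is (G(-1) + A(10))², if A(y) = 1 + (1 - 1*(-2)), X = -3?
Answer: 289/4 ≈ 72.250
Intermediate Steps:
A(y) = 4 (A(y) = 1 + (1 + 2) = 1 + 3 = 4)
G(H) = 9/2 (G(H) = (-3*(-3))/2 = (½)*9 = 9/2)
(G(-1) + A(10))² = (9/2 + 4)² = (17/2)² = 289/4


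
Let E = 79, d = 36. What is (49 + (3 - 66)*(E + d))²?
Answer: 51782416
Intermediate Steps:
(49 + (3 - 66)*(E + d))² = (49 + (3 - 66)*(79 + 36))² = (49 - 63*115)² = (49 - 7245)² = (-7196)² = 51782416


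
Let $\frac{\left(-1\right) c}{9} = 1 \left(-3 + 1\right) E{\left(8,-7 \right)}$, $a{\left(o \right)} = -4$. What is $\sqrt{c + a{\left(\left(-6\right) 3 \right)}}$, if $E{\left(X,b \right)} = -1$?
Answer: $i \sqrt{22} \approx 4.6904 i$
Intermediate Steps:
$c = -18$ ($c = - 9 \cdot 1 \left(-3 + 1\right) \left(-1\right) = - 9 \cdot 1 \left(-2\right) \left(-1\right) = - 9 \left(\left(-2\right) \left(-1\right)\right) = \left(-9\right) 2 = -18$)
$\sqrt{c + a{\left(\left(-6\right) 3 \right)}} = \sqrt{-18 - 4} = \sqrt{-22} = i \sqrt{22}$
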